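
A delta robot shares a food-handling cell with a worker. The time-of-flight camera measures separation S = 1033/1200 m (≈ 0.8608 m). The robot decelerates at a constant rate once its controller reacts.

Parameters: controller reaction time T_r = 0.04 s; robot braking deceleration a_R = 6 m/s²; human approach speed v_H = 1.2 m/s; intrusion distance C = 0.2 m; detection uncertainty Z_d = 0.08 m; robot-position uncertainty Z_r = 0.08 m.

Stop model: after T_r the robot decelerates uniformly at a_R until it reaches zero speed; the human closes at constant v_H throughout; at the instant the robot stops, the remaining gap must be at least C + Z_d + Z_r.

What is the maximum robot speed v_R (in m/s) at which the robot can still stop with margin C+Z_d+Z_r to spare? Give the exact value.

v_R_max = 13/10 m/s = 1.3000 m/s

collect terms ⇒ (1/12)·v_R² + (6/25)·v_R + (-2717/6000) = 0
  disc = (6/25)² − 4·(1/12)·(-2717/6000) = 18769/90000 ; √disc = 137/300
  v_R = (−(6/25) + 137/300) / (2·(1/12)) = 13/10 m/s
check:
T_s = v_R/a_R = (13/10)/6 = 0.2167 s
reaction-phase robot travel = 1.3000·0.0400 = 0.0520 m
robot covers 1.3000·0.2167 − ½·6.0000·0.2167² = 0.1408 m while stopping
person approaches 1.2000·(0.0400+0.2167) = 0.3080 m
C+Z_d+Z_r = 0.2000+0.0800+0.0800 = 0.3600 m
sum ≈ 0.0520+0.1408+0.3080+0.3600 ≈ 0.8608 m = S ✓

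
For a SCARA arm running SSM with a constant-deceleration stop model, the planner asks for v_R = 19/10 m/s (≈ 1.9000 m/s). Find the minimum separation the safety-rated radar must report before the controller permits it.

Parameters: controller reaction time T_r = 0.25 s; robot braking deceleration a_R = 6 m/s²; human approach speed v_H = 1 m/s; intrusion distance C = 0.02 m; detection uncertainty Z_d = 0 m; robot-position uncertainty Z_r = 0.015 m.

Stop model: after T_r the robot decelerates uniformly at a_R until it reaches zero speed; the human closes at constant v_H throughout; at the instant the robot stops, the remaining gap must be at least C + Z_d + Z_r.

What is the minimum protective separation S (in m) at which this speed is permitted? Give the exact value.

braking lasts T_s = (19/10)/6 = 0.3167 s
reaction-phase robot travel = 1.9000·0.2500 = 0.4750 m
braking distance = 1.9000²/(2·6.0000) = 0.3008 m
human over T_r+T_s: 1.0000·(0.2500+0.3167) = 0.5667 m
residual clearance needed = 0.0200+0.0000+0.0150 = 0.0350 m
S_min ≈ 0.4750+0.3008+0.5667+0.0350  ⇒  S_min = 551/400 m

S_min = 551/400 m = 1.3775 m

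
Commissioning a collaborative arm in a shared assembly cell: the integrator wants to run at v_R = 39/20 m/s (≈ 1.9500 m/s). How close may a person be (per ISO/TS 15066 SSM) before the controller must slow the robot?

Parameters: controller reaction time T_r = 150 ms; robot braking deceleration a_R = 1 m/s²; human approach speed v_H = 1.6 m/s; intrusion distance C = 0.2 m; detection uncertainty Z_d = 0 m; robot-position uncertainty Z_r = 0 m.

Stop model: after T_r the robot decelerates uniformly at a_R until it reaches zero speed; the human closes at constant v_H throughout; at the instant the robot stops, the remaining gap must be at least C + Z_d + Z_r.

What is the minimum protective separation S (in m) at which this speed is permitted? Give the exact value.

braking lasts T_s = (39/20)/1 = 1.9500 s
robot in T_r: 1.9500·0.1500 = 0.2925 m
robot under decel: 1.9500²/(2·1.0000) = 1.9013 m
human over T_r+T_s: 1.6000·(0.1500+1.9500) = 3.3600 m
C+Z_d+Z_r = 0.2000+0.0000+0.0000 = 0.2000 m
S_min ≈ 0.2925+1.9013+3.3600+0.2000  ⇒  S_min = 4603/800 m

S_min = 4603/800 m = 5.7538 m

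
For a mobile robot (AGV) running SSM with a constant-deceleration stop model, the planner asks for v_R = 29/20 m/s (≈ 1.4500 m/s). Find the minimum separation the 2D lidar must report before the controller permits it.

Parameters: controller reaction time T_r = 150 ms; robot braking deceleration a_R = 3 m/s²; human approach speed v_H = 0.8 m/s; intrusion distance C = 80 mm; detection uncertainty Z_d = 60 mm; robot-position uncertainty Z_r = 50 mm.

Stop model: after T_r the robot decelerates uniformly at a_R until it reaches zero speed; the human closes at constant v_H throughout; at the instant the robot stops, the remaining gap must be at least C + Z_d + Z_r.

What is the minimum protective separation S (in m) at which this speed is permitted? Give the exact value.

T_s = v_R/a_R = (29/20)/3 = 0.4833 s
robot in T_r: 1.4500·0.1500 = 0.2175 m
braking distance = 1.4500²/(2·3.0000) = 0.3504 m
human over T_r+T_s: 0.8000·(0.1500+0.4833) = 0.5067 m
margins: 0.0800+0.0600+0.0500 = 0.1900 m
S_min ≈ 0.2175+0.3504+0.5067+0.1900  ⇒  S_min = 607/480 m

S_min = 607/480 m = 1.2646 m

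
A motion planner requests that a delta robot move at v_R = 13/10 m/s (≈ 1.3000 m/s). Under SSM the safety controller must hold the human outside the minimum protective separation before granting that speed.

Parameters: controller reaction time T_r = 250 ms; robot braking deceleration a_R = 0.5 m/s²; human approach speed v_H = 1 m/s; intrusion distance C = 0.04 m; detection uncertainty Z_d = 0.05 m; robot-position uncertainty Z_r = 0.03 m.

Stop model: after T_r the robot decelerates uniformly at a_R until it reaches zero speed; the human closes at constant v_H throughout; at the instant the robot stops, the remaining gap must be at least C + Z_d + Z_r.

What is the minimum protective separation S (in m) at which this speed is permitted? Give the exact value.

T_s = v_R/a_R = (13/10)/(1/2) = 2.6000 s
reaction-phase robot travel = 1.3000·0.2500 = 0.3250 m
braking distance = 1.3000²/(2·0.5000) = 1.6900 m
human over T_r+T_s: 1.0000·(0.2500+2.6000) = 2.8500 m
C+Z_d+Z_r = 0.0400+0.0500+0.0300 = 0.1200 m
S_min ≈ 0.3250+1.6900+2.8500+0.1200  ⇒  S_min = 997/200 m

S_min = 997/200 m = 4.9850 m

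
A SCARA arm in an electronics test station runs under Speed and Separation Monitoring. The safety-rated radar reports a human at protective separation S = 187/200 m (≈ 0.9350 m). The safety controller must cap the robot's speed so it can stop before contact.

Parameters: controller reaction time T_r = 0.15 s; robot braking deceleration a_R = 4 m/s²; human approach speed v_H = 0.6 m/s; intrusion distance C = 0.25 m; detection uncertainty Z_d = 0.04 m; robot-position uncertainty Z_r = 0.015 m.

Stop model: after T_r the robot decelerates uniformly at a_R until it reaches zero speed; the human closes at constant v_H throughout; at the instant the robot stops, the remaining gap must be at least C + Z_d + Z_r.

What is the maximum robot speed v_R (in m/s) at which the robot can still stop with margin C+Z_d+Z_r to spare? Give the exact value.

v_R_max = 6/5 m/s = 1.2000 m/s

collect terms ⇒ (1/8)·v_R² + (3/10)·v_R + (-27/50) = 0
  disc = (3/10)² − 4·(1/8)·(-27/50) = 9/25 ; √disc = 3/5
  v_R = (−(3/10) + 3/5) / (2·(1/8)) = 6/5 m/s
check:
T_s = v_R/a_R = (6/5)/4 = 0.3000 s
robot in T_r: 1.2000·0.1500 = 0.1800 m
braking distance = 1.2000²/(2·4.0000) = 0.1800 m
person approaches 0.6000·(0.1500+0.3000) = 0.2700 m
C+Z_d+Z_r = 0.2500+0.0400+0.0150 = 0.3050 m
sum ≈ 0.1800+0.1800+0.2700+0.3050 ≈ 0.9350 m = S ✓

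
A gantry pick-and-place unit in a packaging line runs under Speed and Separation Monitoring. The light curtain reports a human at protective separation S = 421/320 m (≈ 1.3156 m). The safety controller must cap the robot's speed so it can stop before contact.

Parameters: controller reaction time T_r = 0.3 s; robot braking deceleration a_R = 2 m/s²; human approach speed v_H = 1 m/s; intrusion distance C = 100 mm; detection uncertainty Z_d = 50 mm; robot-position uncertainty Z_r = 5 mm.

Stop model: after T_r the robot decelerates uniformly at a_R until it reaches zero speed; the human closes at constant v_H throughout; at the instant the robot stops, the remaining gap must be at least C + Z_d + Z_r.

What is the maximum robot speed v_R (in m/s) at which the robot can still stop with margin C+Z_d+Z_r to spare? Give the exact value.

v_R_max = 17/20 m/s = 0.8500 m/s

at the boundary: (1/4)·v² + (4/5)·v + (-1377/1600) = 0
  disc = (4/5)² − 4·(1/4)·(-1377/1600) = 2401/1600 ; √disc = 49/40
  v_R = (−(4/5) + 49/40) / (2·(1/4)) = 17/20 m/s
check:
braking lasts T_s = (17/20)/2 = 0.4250 s
reaction-phase robot travel = 0.8500·0.3000 = 0.2550 m
robot covers 0.8500·0.4250 − ½·2.0000·0.4250² = 0.1806 m while stopping
person approaches 1.0000·(0.3000+0.4250) = 0.7250 m
residual clearance needed = 0.1000+0.0500+0.0050 = 0.1550 m
sum ≈ 0.2550+0.1806+0.7250+0.1550 ≈ 1.3156 m = S ✓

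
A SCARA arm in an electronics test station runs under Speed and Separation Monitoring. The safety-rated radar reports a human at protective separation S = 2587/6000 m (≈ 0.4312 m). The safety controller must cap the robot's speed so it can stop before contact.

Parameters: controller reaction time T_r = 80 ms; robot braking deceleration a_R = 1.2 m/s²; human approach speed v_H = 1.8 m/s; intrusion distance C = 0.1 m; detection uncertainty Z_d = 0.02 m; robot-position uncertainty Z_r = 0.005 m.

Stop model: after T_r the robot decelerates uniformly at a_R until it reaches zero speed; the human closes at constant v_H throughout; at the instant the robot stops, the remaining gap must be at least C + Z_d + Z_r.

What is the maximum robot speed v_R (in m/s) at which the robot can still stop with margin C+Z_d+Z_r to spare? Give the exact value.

at the boundary: (5/12)·v² + (79/50)·v + (-973/6000) = 0
  disc = (79/50)² − 4·(5/12)·(-973/6000) = 249001/90000 ; √disc = 499/300
  v_R = (−(79/50) + 499/300) / (2·(5/12)) = 1/10 m/s
check:
stop time T_s = (1/10)/(6/5) = 0.0833 s
robot in T_r: 0.1000·0.0800 = 0.0080 m
braking distance = 0.1000²/(2·1.2000) = 0.0042 m
human over T_r+T_s: 1.8000·(0.0800+0.0833) = 0.2940 m
C+Z_d+Z_r = 0.1000+0.0200+0.0050 = 0.1250 m
sum ≈ 0.0080+0.0042+0.2940+0.1250 ≈ 0.4312 m = S ✓

v_R_max = 1/10 m/s = 0.1000 m/s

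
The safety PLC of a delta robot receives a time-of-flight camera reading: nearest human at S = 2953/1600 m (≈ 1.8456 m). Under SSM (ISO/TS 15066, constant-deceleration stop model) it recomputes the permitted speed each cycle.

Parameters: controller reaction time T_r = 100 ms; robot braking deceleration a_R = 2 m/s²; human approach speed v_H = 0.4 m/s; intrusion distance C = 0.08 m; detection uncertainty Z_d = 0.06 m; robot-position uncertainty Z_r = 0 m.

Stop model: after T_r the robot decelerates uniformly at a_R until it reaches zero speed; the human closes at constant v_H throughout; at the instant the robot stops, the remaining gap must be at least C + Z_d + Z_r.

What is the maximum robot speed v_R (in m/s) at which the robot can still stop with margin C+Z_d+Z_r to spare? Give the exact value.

at the boundary: (1/4)·v² + (3/10)·v + (-533/320) = 0
  disc = (3/10)² − 4·(1/4)·(-533/320) = 2809/1600 ; √disc = 53/40
  v_R = (−(3/10) + 53/40) / (2·(1/4)) = 41/20 m/s
check:
braking lasts T_s = (41/20)/2 = 1.0250 s
robot in T_r: 2.0500·0.1000 = 0.2050 m
robot under decel: 2.0500²/(2·2.0000) = 1.0506 m
human closes 0.4000·1.1250 = 0.4500 m
margins: 0.0800+0.0600+0.0000 = 0.1400 m
sum ≈ 0.2050+1.0506+0.4500+0.1400 ≈ 1.8456 m = S ✓

v_R_max = 41/20 m/s = 2.0500 m/s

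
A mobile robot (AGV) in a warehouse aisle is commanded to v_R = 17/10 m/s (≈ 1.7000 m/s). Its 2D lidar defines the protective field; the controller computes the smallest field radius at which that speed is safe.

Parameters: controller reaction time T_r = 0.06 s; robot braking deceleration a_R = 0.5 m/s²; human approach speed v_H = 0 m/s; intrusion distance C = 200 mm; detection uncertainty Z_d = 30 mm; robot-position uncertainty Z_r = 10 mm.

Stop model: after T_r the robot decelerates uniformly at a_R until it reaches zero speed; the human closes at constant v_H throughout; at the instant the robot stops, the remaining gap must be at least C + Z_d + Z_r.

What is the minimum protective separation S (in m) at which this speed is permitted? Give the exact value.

braking lasts T_s = (17/10)/(1/2) = 3.4000 s
robot in T_r: 1.7000·0.0600 = 0.1020 m
robot under decel: 1.7000²/(2·0.5000) = 2.8900 m
human over T_r+T_s: 0.0000·(0.0600+3.4000) = 0.0000 m
margins: 0.2000+0.0300+0.0100 = 0.2400 m
S_min ≈ 0.1020+2.8900+0.0000+0.2400  ⇒  S_min = 404/125 m

S_min = 404/125 m = 3.2320 m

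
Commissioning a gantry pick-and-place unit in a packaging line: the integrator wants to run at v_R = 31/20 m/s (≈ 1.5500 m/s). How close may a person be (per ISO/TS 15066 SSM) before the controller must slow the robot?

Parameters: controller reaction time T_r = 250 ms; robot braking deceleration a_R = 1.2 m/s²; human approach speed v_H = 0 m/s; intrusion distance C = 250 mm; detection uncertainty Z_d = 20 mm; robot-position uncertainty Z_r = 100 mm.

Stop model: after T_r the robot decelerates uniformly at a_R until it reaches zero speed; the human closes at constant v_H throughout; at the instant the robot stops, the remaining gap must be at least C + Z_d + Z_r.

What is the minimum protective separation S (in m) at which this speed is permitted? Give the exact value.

S_min = 8441/4800 m = 1.7585 m

T_s = v_R/a_R = (31/20)/(6/5) = 1.2917 s
reaction-phase robot travel = 1.5500·0.2500 = 0.3875 m
robot under decel: 1.5500²/(2·1.2000) = 1.0010 m
human closes 0.0000·1.5417 = 0.0000 m
C+Z_d+Z_r = 0.2500+0.0200+0.1000 = 0.3700 m
S_min ≈ 0.3875+1.0010+0.0000+0.3700  ⇒  S_min = 8441/4800 m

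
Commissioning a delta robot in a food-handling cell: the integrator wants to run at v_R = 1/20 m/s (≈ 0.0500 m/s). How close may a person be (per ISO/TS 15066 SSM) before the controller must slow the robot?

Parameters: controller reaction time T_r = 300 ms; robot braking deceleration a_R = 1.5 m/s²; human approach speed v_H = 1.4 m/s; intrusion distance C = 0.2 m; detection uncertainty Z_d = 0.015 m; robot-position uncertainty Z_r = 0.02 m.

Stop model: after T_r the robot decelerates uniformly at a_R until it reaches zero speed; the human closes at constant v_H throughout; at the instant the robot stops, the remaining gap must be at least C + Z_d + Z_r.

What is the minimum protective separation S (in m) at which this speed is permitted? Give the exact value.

T_s = v_R/a_R = (1/20)/(3/2) = 0.0333 s
robot covers v_R·T_r = 0.0500·0.3000 = 0.0150 m before braking
robot under decel: 0.0500²/(2·1.5000) = 0.0008 m
human over T_r+T_s: 1.4000·(0.3000+0.0333) = 0.4667 m
margins: 0.2000+0.0150+0.0200 = 0.2350 m
S_min ≈ 0.0150+0.0008+0.4667+0.2350  ⇒  S_min = 287/400 m

S_min = 287/400 m = 0.7175 m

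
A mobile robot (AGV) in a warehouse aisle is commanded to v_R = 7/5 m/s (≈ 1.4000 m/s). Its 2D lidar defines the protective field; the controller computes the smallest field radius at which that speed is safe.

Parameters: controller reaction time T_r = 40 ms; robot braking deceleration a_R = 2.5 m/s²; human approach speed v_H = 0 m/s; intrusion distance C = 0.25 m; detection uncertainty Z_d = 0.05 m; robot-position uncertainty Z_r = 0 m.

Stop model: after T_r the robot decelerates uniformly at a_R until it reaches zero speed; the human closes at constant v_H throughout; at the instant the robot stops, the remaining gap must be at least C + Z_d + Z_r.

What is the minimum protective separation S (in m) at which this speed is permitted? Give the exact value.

braking lasts T_s = (7/5)/(5/2) = 0.5600 s
robot covers v_R·T_r = 1.4000·0.0400 = 0.0560 m before braking
braking distance = 1.4000²/(2·2.5000) = 0.3920 m
person approaches 0.0000·(0.0400+0.5600) = 0.0000 m
residual clearance needed = 0.2500+0.0500+0.0000 = 0.3000 m
S_min ≈ 0.0560+0.3920+0.0000+0.3000  ⇒  S_min = 187/250 m

S_min = 187/250 m = 0.7480 m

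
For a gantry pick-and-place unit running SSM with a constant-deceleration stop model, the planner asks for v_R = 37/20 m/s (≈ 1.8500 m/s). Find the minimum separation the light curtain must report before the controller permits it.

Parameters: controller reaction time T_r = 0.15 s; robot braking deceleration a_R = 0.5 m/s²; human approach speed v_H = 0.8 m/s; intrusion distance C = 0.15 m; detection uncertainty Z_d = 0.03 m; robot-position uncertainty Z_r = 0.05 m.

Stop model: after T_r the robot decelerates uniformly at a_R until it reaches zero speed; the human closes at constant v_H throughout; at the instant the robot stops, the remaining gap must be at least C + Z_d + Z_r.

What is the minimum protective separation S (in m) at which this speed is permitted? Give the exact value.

T_s = v_R/a_R = (37/20)/(1/2) = 3.7000 s
robot in T_r: 1.8500·0.1500 = 0.2775 m
braking distance = 1.8500²/(2·0.5000) = 3.4225 m
human closes 0.8000·3.8500 = 3.0800 m
residual clearance needed = 0.1500+0.0300+0.0500 = 0.2300 m
S_min ≈ 0.2775+3.4225+3.0800+0.2300  ⇒  S_min = 701/100 m

S_min = 701/100 m = 7.0100 m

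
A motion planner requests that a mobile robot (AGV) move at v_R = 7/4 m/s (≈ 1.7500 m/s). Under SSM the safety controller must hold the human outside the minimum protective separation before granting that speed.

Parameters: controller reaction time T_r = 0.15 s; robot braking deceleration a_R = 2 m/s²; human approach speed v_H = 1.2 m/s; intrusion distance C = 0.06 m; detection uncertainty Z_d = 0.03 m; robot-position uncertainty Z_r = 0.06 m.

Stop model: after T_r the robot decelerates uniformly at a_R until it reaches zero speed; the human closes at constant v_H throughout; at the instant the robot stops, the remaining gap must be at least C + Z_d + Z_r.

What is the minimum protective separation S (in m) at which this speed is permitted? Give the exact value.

stop time T_s = (7/4)/2 = 0.8750 s
robot in T_r: 1.7500·0.1500 = 0.2625 m
robot covers 1.7500·0.8750 − ½·2.0000·0.8750² = 0.7656 m while stopping
human closes 1.2000·1.0250 = 1.2300 m
C+Z_d+Z_r = 0.0600+0.0300+0.0600 = 0.1500 m
S_min ≈ 0.2625+0.7656+1.2300+0.1500  ⇒  S_min = 3853/1600 m

S_min = 3853/1600 m = 2.4081 m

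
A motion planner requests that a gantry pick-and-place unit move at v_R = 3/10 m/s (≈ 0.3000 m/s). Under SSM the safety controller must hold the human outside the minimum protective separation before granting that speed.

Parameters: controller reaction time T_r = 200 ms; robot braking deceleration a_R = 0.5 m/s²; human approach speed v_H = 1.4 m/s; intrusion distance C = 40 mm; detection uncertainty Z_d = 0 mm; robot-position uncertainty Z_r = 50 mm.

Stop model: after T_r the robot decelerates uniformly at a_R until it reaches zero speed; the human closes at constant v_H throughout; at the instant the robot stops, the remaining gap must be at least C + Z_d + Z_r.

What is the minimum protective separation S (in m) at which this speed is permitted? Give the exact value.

S_min = 34/25 m = 1.3600 m

braking lasts T_s = (3/10)/(1/2) = 0.6000 s
reaction-phase robot travel = 0.3000·0.2000 = 0.0600 m
robot covers 0.3000·0.6000 − ½·0.5000·0.6000² = 0.0900 m while stopping
human closes 1.4000·0.8000 = 1.1200 m
margins: 0.0400+0.0000+0.0500 = 0.0900 m
S_min ≈ 0.0600+0.0900+1.1200+0.0900  ⇒  S_min = 34/25 m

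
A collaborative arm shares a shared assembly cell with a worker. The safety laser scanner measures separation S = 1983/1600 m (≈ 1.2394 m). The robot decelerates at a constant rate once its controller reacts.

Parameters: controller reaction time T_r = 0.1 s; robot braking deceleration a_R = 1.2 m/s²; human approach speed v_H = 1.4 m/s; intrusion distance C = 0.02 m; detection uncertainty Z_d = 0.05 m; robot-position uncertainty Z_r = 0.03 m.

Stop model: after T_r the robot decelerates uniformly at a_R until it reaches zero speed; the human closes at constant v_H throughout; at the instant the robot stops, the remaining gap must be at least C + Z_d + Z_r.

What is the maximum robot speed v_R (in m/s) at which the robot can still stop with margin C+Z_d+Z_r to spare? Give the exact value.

quadratic (5/12)·v² + (19/15)·v + (-1599/1600) = 0
  disc = (19/15)² − 4·(5/12)·(-1599/1600) = 47089/14400 ; √disc = 217/120
  v_R = (−(19/15) + 217/120) / (2·(5/12)) = 13/20 m/s
check:
T_s = v_R/a_R = (13/20)/(6/5) = 0.5417 s
robot covers v_R·T_r = 0.6500·0.1000 = 0.0650 m before braking
robot covers 0.6500·0.5417 − ½·1.2000·0.5417² = 0.1760 m while stopping
person approaches 1.4000·(0.1000+0.5417) = 0.8983 m
C+Z_d+Z_r = 0.0200+0.0500+0.0300 = 0.1000 m
sum ≈ 0.0650+0.1760+0.8983+0.1000 ≈ 1.2394 m = S ✓

v_R_max = 13/20 m/s = 0.6500 m/s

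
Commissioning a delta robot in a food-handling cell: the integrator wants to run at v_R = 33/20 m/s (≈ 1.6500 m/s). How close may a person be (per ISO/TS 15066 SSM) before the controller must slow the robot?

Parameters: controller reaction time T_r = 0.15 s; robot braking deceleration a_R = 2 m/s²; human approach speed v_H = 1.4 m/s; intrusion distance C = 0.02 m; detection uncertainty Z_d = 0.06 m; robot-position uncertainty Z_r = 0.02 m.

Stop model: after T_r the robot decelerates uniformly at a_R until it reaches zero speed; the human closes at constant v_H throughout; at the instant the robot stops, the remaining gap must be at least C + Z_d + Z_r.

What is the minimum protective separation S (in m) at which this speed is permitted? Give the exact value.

S_min = 3829/1600 m = 2.3931 m

stop time T_s = (33/20)/2 = 0.8250 s
robot in T_r: 1.6500·0.1500 = 0.2475 m
robot under decel: 1.6500²/(2·2.0000) = 0.6806 m
person approaches 1.4000·(0.1500+0.8250) = 1.3650 m
C+Z_d+Z_r = 0.0200+0.0600+0.0200 = 0.1000 m
S_min ≈ 0.2475+0.6806+1.3650+0.1000  ⇒  S_min = 3829/1600 m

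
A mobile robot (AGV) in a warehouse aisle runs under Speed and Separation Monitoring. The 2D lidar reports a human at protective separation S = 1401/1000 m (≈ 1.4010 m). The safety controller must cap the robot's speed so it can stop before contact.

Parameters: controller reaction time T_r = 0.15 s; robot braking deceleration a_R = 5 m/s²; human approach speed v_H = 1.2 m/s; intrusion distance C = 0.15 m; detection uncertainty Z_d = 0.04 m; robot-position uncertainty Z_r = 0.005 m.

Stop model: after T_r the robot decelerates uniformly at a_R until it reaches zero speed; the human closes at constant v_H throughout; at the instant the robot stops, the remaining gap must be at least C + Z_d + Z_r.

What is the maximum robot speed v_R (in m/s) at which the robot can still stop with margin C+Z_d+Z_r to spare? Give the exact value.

quadratic (1/10)·v² + (39/100)·v + (-513/500) = 0
  disc = (39/100)² − 4·(1/10)·(-513/500) = 9/16 ; √disc = 3/4
  v_R = (−(39/100) + 3/4) / (2·(1/10)) = 9/5 m/s
check:
braking lasts T_s = (9/5)/5 = 0.3600 s
robot in T_r: 1.8000·0.1500 = 0.2700 m
robot covers 1.8000·0.3600 − ½·5.0000·0.3600² = 0.3240 m while stopping
human over T_r+T_s: 1.2000·(0.1500+0.3600) = 0.6120 m
C+Z_d+Z_r = 0.1500+0.0400+0.0050 = 0.1950 m
sum ≈ 0.2700+0.3240+0.6120+0.1950 ≈ 1.4010 m = S ✓

v_R_max = 9/5 m/s = 1.8000 m/s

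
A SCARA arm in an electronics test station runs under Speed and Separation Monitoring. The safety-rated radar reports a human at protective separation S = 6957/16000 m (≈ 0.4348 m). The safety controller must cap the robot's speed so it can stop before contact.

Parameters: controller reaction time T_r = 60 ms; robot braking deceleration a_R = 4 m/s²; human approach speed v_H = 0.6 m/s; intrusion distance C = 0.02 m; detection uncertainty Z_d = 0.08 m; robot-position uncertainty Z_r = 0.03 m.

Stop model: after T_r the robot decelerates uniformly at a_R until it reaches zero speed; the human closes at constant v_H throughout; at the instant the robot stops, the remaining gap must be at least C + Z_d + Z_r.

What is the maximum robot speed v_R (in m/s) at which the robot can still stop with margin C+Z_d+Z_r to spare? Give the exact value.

v_R_max = 17/20 m/s = 0.8500 m/s

collect terms ⇒ (1/8)·v_R² + (21/100)·v_R + (-4301/16000) = 0
  disc = (21/100)² − 4·(1/8)·(-4301/16000) = 28561/160000 ; √disc = 169/400
  v_R = (−(21/100) + 169/400) / (2·(1/8)) = 17/20 m/s
check:
stop time T_s = (17/20)/4 = 0.2125 s
robot covers v_R·T_r = 0.8500·0.0600 = 0.0510 m before braking
robot under decel: 0.8500²/(2·4.0000) = 0.0903 m
human closes 0.6000·0.2725 = 0.1635 m
residual clearance needed = 0.0200+0.0800+0.0300 = 0.1300 m
sum ≈ 0.0510+0.0903+0.1635+0.1300 ≈ 0.4348 m = S ✓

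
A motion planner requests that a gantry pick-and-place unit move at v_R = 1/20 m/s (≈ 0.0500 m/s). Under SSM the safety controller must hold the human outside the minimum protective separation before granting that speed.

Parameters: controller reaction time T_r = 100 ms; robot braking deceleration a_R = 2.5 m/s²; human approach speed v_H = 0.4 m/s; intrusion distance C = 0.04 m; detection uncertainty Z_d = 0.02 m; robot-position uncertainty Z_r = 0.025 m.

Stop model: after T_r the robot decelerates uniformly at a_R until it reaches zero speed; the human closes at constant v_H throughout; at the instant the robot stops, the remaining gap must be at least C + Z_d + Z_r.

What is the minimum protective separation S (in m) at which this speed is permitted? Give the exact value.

S_min = 277/2000 m = 0.1385 m

T_s = v_R/a_R = (1/20)/(5/2) = 0.0200 s
reaction-phase robot travel = 0.0500·0.1000 = 0.0050 m
braking distance = 0.0500²/(2·2.5000) = 0.0005 m
human closes 0.4000·0.1200 = 0.0480 m
margins: 0.0400+0.0200+0.0250 = 0.0850 m
S_min ≈ 0.0050+0.0005+0.0480+0.0850  ⇒  S_min = 277/2000 m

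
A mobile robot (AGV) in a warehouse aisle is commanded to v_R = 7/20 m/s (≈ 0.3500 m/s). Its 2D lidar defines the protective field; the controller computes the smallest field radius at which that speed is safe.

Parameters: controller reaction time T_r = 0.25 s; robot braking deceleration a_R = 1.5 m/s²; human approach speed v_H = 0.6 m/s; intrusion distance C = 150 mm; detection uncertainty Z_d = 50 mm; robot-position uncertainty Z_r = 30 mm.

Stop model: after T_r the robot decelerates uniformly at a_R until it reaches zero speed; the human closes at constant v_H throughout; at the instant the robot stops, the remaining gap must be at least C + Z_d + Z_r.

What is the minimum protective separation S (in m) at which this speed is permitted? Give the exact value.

braking lasts T_s = (7/20)/(3/2) = 0.2333 s
reaction-phase robot travel = 0.3500·0.2500 = 0.0875 m
robot under decel: 0.3500²/(2·1.5000) = 0.0408 m
human closes 0.6000·0.4833 = 0.2900 m
residual clearance needed = 0.1500+0.0500+0.0300 = 0.2300 m
S_min ≈ 0.0875+0.0408+0.2900+0.2300  ⇒  S_min = 389/600 m

S_min = 389/600 m = 0.6483 m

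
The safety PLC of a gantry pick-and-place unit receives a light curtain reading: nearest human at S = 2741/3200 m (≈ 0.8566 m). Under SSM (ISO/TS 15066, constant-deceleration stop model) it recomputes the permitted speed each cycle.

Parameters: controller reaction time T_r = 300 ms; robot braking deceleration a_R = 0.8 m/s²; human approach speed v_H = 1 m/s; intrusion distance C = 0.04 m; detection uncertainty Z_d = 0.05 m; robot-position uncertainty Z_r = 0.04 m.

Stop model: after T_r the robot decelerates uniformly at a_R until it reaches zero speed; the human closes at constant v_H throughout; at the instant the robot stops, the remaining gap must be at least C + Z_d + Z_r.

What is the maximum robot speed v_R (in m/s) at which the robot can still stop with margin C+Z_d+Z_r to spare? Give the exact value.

collect terms ⇒ (5/8)·v_R² + (31/20)·v_R + (-273/640) = 0
  disc = (31/20)² − 4·(5/8)·(-273/640) = 22201/6400 ; √disc = 149/80
  v_R = (−(31/20) + 149/80) / (2·(5/8)) = 1/4 m/s
check:
T_s = v_R/a_R = (1/4)/(4/5) = 0.3125 s
robot covers v_R·T_r = 0.2500·0.3000 = 0.0750 m before braking
braking distance = 0.2500²/(2·0.8000) = 0.0391 m
human over T_r+T_s: 1.0000·(0.3000+0.3125) = 0.6125 m
C+Z_d+Z_r = 0.0400+0.0500+0.0400 = 0.1300 m
sum ≈ 0.0750+0.0391+0.6125+0.1300 ≈ 0.8566 m = S ✓

v_R_max = 1/4 m/s = 0.2500 m/s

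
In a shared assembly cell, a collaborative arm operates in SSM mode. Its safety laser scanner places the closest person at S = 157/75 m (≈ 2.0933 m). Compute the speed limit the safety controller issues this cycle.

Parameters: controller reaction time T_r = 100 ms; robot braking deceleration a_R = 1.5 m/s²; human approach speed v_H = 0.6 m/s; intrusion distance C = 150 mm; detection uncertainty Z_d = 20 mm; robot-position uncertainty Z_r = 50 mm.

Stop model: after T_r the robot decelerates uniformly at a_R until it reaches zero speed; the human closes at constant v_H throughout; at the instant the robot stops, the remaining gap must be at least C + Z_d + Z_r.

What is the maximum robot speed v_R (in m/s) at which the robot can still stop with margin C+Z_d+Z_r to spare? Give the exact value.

quadratic (1/3)·v² + (1/2)·v + (-136/75) = 0
  disc = (1/2)² − 4·(1/3)·(-136/75) = 2401/900 ; √disc = 49/30
  v_R = (−(1/2) + 49/30) / (2·(1/3)) = 17/10 m/s
check:
stop time T_s = (17/10)/(3/2) = 1.1333 s
reaction-phase robot travel = 1.7000·0.1000 = 0.1700 m
braking distance = 1.7000²/(2·1.5000) = 0.9633 m
human closes 0.6000·1.2333 = 0.7400 m
residual clearance needed = 0.1500+0.0200+0.0500 = 0.2200 m
sum ≈ 0.1700+0.9633+0.7400+0.2200 ≈ 2.0933 m = S ✓

v_R_max = 17/10 m/s = 1.7000 m/s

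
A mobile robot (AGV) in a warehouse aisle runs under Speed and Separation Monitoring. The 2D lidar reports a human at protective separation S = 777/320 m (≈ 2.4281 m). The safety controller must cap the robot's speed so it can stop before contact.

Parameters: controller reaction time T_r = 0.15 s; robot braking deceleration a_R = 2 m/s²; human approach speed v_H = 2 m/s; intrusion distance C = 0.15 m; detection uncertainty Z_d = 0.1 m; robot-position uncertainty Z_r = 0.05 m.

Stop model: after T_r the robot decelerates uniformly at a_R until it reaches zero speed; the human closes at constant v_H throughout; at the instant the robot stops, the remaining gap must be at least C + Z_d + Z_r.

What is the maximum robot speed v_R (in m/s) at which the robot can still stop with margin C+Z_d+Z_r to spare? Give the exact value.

collect terms ⇒ (1/4)·v_R² + (23/20)·v_R + (-117/64) = 0
  disc = (23/20)² − 4·(1/4)·(-117/64) = 5041/1600 ; √disc = 71/40
  v_R = (−(23/20) + 71/40) / (2·(1/4)) = 5/4 m/s
check:
stop time T_s = (5/4)/2 = 0.6250 s
robot in T_r: 1.2500·0.1500 = 0.1875 m
robot covers 1.2500·0.6250 − ½·2.0000·0.6250² = 0.3906 m while stopping
person approaches 2.0000·(0.1500+0.6250) = 1.5500 m
C+Z_d+Z_r = 0.1500+0.1000+0.0500 = 0.3000 m
sum ≈ 0.1875+0.3906+1.5500+0.3000 ≈ 2.4281 m = S ✓

v_R_max = 5/4 m/s = 1.2500 m/s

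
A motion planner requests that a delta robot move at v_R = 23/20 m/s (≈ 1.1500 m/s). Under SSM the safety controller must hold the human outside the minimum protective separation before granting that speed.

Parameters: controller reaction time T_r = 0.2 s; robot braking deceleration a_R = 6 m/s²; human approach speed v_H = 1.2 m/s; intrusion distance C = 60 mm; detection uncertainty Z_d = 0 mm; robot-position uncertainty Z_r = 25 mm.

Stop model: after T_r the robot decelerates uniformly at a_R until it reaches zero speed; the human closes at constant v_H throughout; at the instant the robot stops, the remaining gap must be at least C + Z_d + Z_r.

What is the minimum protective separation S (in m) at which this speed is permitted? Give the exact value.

S_min = 4297/4800 m = 0.8952 m

braking lasts T_s = (23/20)/6 = 0.1917 s
reaction-phase robot travel = 1.1500·0.2000 = 0.2300 m
robot under decel: 1.1500²/(2·6.0000) = 0.1102 m
person approaches 1.2000·(0.2000+0.1917) = 0.4700 m
residual clearance needed = 0.0600+0.0000+0.0250 = 0.0850 m
S_min ≈ 0.2300+0.1102+0.4700+0.0850  ⇒  S_min = 4297/4800 m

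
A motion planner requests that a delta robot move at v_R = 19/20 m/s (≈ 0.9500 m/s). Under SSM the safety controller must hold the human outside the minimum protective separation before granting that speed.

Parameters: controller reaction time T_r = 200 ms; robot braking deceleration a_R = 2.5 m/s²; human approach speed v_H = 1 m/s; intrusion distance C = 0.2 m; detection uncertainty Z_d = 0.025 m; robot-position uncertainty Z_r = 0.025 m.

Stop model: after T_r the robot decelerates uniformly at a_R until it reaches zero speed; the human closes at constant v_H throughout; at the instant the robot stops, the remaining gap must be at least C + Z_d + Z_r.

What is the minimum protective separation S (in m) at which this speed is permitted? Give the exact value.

T_s = v_R/a_R = (19/20)/(5/2) = 0.3800 s
reaction-phase robot travel = 0.9500·0.2000 = 0.1900 m
robot under decel: 0.9500²/(2·2.5000) = 0.1805 m
human closes 1.0000·0.5800 = 0.5800 m
C+Z_d+Z_r = 0.2000+0.0250+0.0250 = 0.2500 m
S_min ≈ 0.1900+0.1805+0.5800+0.2500  ⇒  S_min = 2401/2000 m

S_min = 2401/2000 m = 1.2005 m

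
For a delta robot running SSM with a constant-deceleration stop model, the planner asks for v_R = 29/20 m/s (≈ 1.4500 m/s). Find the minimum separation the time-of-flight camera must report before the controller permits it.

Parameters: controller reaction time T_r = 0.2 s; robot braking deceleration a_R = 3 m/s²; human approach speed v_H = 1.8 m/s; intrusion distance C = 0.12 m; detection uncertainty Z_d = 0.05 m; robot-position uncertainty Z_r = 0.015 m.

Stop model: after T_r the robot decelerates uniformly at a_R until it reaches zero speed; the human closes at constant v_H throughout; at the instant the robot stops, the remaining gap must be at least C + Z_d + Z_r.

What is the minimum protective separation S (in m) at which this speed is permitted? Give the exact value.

T_s = v_R/a_R = (29/20)/3 = 0.4833 s
robot covers v_R·T_r = 1.4500·0.2000 = 0.2900 m before braking
robot covers 1.4500·0.4833 − ½·3.0000·0.4833² = 0.3504 m while stopping
human over T_r+T_s: 1.8000·(0.2000+0.4833) = 1.2300 m
residual clearance needed = 0.1200+0.0500+0.0150 = 0.1850 m
S_min ≈ 0.2900+0.3504+1.2300+0.1850  ⇒  S_min = 4933/2400 m

S_min = 4933/2400 m = 2.0554 m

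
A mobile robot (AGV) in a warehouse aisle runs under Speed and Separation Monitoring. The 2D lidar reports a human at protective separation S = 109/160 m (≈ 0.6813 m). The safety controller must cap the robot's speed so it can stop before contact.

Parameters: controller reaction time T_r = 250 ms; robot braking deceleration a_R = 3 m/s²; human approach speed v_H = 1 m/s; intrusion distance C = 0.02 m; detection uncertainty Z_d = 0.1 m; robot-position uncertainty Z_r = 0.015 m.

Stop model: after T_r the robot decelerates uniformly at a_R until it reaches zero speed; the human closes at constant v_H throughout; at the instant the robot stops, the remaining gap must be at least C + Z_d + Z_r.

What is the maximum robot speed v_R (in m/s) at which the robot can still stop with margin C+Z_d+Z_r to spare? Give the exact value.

v_R_max = 9/20 m/s = 0.4500 m/s

quadratic (1/6)·v² + (7/12)·v + (-237/800) = 0
  disc = (7/12)² − 4·(1/6)·(-237/800) = 121/225 ; √disc = 11/15
  v_R = (−(7/12) + 11/15) / (2·(1/6)) = 9/20 m/s
check:
T_s = v_R/a_R = (9/20)/3 = 0.1500 s
robot in T_r: 0.4500·0.2500 = 0.1125 m
braking distance = 0.4500²/(2·3.0000) = 0.0338 m
human closes 1.0000·0.4000 = 0.4000 m
C+Z_d+Z_r = 0.0200+0.1000+0.0150 = 0.1350 m
sum ≈ 0.1125+0.0338+0.4000+0.1350 ≈ 0.6813 m = S ✓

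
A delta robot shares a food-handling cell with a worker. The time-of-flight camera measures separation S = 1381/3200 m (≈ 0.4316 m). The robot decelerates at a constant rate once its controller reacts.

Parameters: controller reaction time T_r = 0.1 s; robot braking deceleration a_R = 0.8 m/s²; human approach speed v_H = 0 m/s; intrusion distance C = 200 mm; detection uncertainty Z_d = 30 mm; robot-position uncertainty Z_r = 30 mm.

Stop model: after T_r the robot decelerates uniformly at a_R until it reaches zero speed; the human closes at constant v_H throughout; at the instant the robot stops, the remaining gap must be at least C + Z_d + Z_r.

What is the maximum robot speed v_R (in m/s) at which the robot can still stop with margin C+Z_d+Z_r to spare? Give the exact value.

v_R_max = 9/20 m/s = 0.4500 m/s

at the boundary: (5/8)·v² + (1/10)·v + (-549/3200) = 0
  disc = (1/10)² − 4·(5/8)·(-549/3200) = 2809/6400 ; √disc = 53/80
  v_R = (−(1/10) + 53/80) / (2·(5/8)) = 9/20 m/s
check:
T_s = v_R/a_R = (9/20)/(4/5) = 0.5625 s
robot in T_r: 0.4500·0.1000 = 0.0450 m
robot under decel: 0.4500²/(2·0.8000) = 0.1266 m
person approaches 0.0000·(0.1000+0.5625) = 0.0000 m
C+Z_d+Z_r = 0.2000+0.0300+0.0300 = 0.2600 m
sum ≈ 0.0450+0.1266+0.0000+0.2600 ≈ 0.4316 m = S ✓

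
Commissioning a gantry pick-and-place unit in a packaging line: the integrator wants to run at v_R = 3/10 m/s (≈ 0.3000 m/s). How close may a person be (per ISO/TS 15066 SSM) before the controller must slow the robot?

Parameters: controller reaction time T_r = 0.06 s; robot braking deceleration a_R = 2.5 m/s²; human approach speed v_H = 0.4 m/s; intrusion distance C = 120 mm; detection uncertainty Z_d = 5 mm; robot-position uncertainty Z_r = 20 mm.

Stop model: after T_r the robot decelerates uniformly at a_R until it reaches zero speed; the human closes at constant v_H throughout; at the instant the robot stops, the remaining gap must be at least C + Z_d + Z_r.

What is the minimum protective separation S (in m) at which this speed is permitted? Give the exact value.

braking lasts T_s = (3/10)/(5/2) = 0.1200 s
robot in T_r: 0.3000·0.0600 = 0.0180 m
robot under decel: 0.3000²/(2·2.5000) = 0.0180 m
person approaches 0.4000·(0.0600+0.1200) = 0.0720 m
residual clearance needed = 0.1200+0.0050+0.0200 = 0.1450 m
S_min ≈ 0.0180+0.0180+0.0720+0.1450  ⇒  S_min = 253/1000 m

S_min = 253/1000 m = 0.2530 m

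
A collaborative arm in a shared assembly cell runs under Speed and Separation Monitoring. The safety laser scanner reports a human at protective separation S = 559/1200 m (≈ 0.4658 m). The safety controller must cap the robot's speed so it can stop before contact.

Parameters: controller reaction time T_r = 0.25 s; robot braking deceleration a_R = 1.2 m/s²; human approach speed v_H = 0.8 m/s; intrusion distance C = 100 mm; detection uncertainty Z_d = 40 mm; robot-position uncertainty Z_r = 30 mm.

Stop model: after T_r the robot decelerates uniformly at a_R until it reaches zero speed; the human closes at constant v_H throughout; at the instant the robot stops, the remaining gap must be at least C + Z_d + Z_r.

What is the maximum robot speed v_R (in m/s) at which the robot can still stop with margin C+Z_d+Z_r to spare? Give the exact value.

collect terms ⇒ (5/12)·v_R² + (11/12)·v_R + (-23/240) = 0
  disc = (11/12)² − 4·(5/12)·(-23/240) = 1 ; √disc = 1
  v_R = (−(11/12) + 1) / (2·(5/12)) = 1/10 m/s
check:
T_s = v_R/a_R = (1/10)/(6/5) = 0.0833 s
robot covers v_R·T_r = 0.1000·0.2500 = 0.0250 m before braking
robot under decel: 0.1000²/(2·1.2000) = 0.0042 m
human closes 0.8000·0.3333 = 0.2667 m
residual clearance needed = 0.1000+0.0400+0.0300 = 0.1700 m
sum ≈ 0.0250+0.0042+0.2667+0.1700 ≈ 0.4658 m = S ✓

v_R_max = 1/10 m/s = 0.1000 m/s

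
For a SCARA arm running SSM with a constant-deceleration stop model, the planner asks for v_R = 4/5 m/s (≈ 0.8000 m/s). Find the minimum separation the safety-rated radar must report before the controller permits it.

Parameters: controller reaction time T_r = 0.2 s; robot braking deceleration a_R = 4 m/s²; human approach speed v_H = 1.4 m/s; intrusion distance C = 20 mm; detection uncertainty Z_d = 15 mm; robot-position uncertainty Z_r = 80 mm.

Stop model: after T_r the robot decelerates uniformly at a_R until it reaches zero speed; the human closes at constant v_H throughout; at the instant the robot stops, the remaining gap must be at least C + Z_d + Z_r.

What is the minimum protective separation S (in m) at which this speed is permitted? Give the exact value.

S_min = 183/200 m = 0.9150 m

T_s = v_R/a_R = (4/5)/4 = 0.2000 s
robot in T_r: 0.8000·0.2000 = 0.1600 m
robot covers 0.8000·0.2000 − ½·4.0000·0.2000² = 0.0800 m while stopping
human closes 1.4000·0.4000 = 0.5600 m
margins: 0.0200+0.0150+0.0800 = 0.1150 m
S_min ≈ 0.1600+0.0800+0.5600+0.1150  ⇒  S_min = 183/200 m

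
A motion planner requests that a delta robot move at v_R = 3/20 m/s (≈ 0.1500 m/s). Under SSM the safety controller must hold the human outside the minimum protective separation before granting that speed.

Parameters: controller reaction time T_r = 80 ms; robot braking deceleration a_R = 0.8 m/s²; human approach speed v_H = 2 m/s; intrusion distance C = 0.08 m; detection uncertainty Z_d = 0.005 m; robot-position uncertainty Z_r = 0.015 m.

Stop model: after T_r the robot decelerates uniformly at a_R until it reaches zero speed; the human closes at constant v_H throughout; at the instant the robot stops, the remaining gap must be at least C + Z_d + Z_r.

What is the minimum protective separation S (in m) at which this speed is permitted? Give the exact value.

stop time T_s = (3/20)/(4/5) = 0.1875 s
robot covers v_R·T_r = 0.1500·0.0800 = 0.0120 m before braking
braking distance = 0.1500²/(2·0.8000) = 0.0141 m
human over T_r+T_s: 2.0000·(0.0800+0.1875) = 0.5350 m
C+Z_d+Z_r = 0.0800+0.0050+0.0150 = 0.1000 m
S_min ≈ 0.0120+0.0141+0.5350+0.1000  ⇒  S_min = 10577/16000 m

S_min = 10577/16000 m = 0.6611 m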